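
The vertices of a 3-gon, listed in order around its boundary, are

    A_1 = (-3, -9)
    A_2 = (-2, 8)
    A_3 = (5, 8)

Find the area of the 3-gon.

Apply Gauss's area formula: 2A = Σ (x_i·y_{i+1} − x_{i+1}·y_i), indices taken mod 3.
A_1→A_2: (-3)(8) − (-2)(-9) = -42
A_2→A_3: (-2)(8) − (5)(8) = -56
A_3→A_1: (5)(-9) − (-3)(8) = -21
Σ = -119
Area = |Σ|/2 = 59.5.

59.5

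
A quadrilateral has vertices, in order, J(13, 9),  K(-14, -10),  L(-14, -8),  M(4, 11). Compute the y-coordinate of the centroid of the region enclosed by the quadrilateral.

Apply the surveyor's formula. First the cross-terms c_i = x_i·y_{i+1} − x_{i+1}·y_i:
  -4, -28, -122, -107  ⇒  2A = -261, A = -130.5.
Then Σ (y_i + y_{i+1})·c_i = -1998, so ȳ = -1998 / (6·(-130.5)) = 74/29.

74/29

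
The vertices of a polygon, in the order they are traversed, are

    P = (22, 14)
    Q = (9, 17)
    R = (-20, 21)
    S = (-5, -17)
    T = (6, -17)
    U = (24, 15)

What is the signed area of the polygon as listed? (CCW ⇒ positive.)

956.5

Apply the shoelace (surveyor's) formula: 2A = Σ (x_i·y_{i+1} − x_{i+1}·y_i), indices taken mod 6.
Σ = (248) + (529) + (445) + (187) + (498) + (6) = 1913
Signed area = Σ/2 = 956.5 (positive ⇒ counter-clockwise traversal).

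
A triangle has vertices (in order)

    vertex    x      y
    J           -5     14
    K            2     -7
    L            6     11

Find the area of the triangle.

Apply Gauss's area formula: 2A = Σ (x_i·y_{i+1} − x_{i+1}·y_i), indices taken mod 3.
Σ = (7) + (64) + (139) = 210
Area = |Σ|/2 = 105.

105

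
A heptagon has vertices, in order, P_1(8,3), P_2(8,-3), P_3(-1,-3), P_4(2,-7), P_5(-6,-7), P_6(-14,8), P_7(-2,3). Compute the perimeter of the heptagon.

|P_1P_2| = √((0)² + (-6)²) = √36 = 6
|P_2P_3| = √((-9)² + (0)²) = √81 = 9
|P_3P_4| = √((3)² + (-4)²) = √25 = 5
|P_4P_5| = √((-8)² + (0)²) = √64 = 8
|P_5P_6| = √((-8)² + (15)²) = √289 = 17
|P_6P_7| = √((12)² + (-5)²) = √169 = 13
|P_7P_1| = √((10)² + (0)²) = √100 = 10
Perimeter = 6 + 9 + 5 + 8 + 17 + 13 + 10 = 68.

68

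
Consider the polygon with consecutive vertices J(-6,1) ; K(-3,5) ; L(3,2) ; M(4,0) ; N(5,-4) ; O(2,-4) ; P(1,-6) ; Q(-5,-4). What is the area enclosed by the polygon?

J→K: (-6)(5) − (-3)(1) = -27
K→L: (-3)(2) − (3)(5) = -21
L→M: (3)(0) − (4)(2) = -8
M→N: (4)(-4) − (5)(0) = -16
N→O: (5)(-4) − (2)(-4) = -12
O→P: (2)(-6) − (1)(-4) = -8
P→Q: (1)(-4) − (-5)(-6) = -34
Q→J: (-5)(1) − (-6)(-4) = -29
Σ = -155
Area = |Σ|/2 = 77.5.

77.5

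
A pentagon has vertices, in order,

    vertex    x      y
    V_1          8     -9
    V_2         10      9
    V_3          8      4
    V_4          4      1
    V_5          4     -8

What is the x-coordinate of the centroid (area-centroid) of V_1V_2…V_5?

Apply Gauss's area formula. First the cross-terms c_i = x_i·y_{i+1} − x_{i+1}·y_i:
  162, -32, -8, -36, 28  ⇒  2A = 114, A = 57.
Then Σ (x_i + x_{i+1})·c_i = 2292, so x̄ = 2292 / (6·57) = 382/57.

382/57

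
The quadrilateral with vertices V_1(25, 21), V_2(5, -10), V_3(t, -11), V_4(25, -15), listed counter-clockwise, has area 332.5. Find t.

20

Write out the shoelace sum; only the two edges meeting at V_3 involve t:
2·Area = [(5·(-11) − t·(-10)) + (t·(-15) − 25·(-11))] + 545
       = -5·t + 765 = 665
⇒ t = 20.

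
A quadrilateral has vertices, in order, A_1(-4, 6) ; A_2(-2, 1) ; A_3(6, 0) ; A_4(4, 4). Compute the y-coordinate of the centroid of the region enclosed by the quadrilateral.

91/33

Apply Gauss's area formula. First the cross-terms c_i = x_i·y_{i+1} − x_{i+1}·y_i:
  8, -6, 24, 40  ⇒  2A = 66, A = 33.
Then Σ (y_i + y_{i+1})·c_i = 546, so ȳ = 546 / (6·33) = 91/33.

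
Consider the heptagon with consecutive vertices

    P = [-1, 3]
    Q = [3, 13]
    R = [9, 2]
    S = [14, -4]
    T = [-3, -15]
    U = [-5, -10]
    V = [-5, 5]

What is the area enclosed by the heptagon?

274.5

Apply the shoelace formula: 2A = Σ (x_i·y_{i+1} − x_{i+1}·y_i), indices taken mod 7.
Cross-terms: -22, -111, -64, -222, -45, -75, -10  ⇒  Σ = -549
Area = |Σ|/2 = 274.5.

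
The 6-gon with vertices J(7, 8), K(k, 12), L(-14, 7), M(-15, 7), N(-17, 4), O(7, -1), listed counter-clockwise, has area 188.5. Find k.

The doubled signed area Σ (x_i y_{i+1} − x_{i+1} y_i) is linear in k.
With k=0 it equals 370; the coefficient of k is -1 (from the two edges through K).
So -1·k + 370 = 2·188.5 = 377 ⇒ k = -7.

-7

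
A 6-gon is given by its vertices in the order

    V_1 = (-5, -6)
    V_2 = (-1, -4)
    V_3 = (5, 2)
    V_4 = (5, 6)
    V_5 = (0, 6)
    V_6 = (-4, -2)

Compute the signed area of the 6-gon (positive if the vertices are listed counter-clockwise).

60

Apply the shoelace (surveyor's) formula: 2A = Σ (x_i·y_{i+1} − x_{i+1}·y_i), indices taken mod 6.
Σ = (14) + (18) + (20) + (30) + (24) + (14) = 120
Signed area = Σ/2 = 60 (positive ⇒ counter-clockwise traversal).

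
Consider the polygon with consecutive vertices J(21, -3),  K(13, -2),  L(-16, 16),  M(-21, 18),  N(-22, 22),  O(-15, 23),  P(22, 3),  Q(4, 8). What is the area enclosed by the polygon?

294

Σ = (-3) + (176) + (48) + (-66) + (-176) + (-551) + (164) + (-180) = -588
Area = |Σ|/2 = 294.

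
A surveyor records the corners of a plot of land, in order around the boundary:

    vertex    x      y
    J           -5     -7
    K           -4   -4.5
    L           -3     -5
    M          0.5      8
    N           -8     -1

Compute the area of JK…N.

47

Apply the surveyor's formula: 2A = Σ (x_i·y_{i+1} − x_{i+1}·y_i), indices taken mod 5.
Σ = (-5.5) + (6.5) + (-21.5) + (63.5) + (51) = 94
Area = |Σ|/2 = 47.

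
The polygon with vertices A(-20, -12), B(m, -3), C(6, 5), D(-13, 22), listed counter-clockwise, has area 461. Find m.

3

The doubled signed area Σ (x_i y_{i+1} − x_{i+1} y_i) is linear in m.
With m=0 it equals 871; the coefficient of m is 17 (from the two edges through B).
So 17·m + 871 = 2·461 = 922 ⇒ m = 3.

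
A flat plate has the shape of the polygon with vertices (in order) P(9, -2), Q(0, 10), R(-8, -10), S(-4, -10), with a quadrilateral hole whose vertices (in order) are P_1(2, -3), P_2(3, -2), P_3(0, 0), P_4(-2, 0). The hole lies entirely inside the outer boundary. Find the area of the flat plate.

Outer boundary:
Apply Gauss's area formula: 2A = Σ (x_i·y_{i+1} − x_{i+1}·y_i), indices taken mod 4.
P→Q: (9)(10) − (0)(-2) = 90
Q→R: (0)(-10) − (-8)(10) = 80
R→S: (-8)(-10) − (-4)(-10) = 40
S→P: (-4)(-2) − (9)(-10) = 98
Σ = 308
Area = |Σ|/2 = 154.
Hole:
Apply Gauss's area formula: 2A = Σ (x_i·y_{i+1} − x_{i+1}·y_i), indices taken mod 4.
Σ = (5) + (0) + (0) + (6) = 11
Area = |Σ|/2 = 5.5.
Net area = 154 − 5.5 = 148.5.

148.5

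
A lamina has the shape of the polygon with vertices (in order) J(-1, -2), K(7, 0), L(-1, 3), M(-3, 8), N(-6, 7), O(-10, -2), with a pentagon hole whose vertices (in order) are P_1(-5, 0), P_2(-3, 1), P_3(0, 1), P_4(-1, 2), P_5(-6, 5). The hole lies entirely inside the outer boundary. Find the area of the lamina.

Outer boundary:
Σ = (14) + (21) + (1) + (27) + (82) + (18) = 163
Area = |Σ|/2 = 81.5.
Hole:
P_1→P_2: (-5)(1) − (-3)(0) = -5
P_2→P_3: (-3)(1) − (0)(1) = -3
P_3→P_4: (0)(2) − (-1)(1) = 1
P_4→P_5: (-1)(5) − (-6)(2) = 7
P_5→P_1: (-6)(0) − (-5)(5) = 25
Σ = 25
Area = |Σ|/2 = 12.5.
Net area = 81.5 − 12.5 = 69.

69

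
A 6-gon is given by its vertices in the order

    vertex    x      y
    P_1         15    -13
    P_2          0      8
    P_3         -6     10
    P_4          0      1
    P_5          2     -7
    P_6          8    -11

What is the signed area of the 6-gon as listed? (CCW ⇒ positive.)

Σ = (120) + (48) + (-6) + (-2) + (34) + (61) = 255
Signed area = Σ/2 = 127.5 (positive ⇒ counter-clockwise traversal).

127.5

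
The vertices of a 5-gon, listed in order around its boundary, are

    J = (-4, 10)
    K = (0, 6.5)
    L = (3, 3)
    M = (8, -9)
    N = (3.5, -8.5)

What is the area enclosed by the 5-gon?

Apply Gauss's area formula: 2A = Σ (x_i·y_{i+1} − x_{i+1}·y_i), indices taken mod 5.
Cross-terms: -26, -19.5, -51, -36.5, 1  ⇒  Σ = -132
Area = |Σ|/2 = 66.

66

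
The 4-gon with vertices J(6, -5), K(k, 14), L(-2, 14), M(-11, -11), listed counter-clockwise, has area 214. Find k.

1

The doubled signed area Σ (x_i y_{i+1} − x_{i+1} y_i) is linear in k.
With k=0 it equals 409; the coefficient of k is 19 (from the two edges through K).
So 19·k + 409 = 2·214 = 428 ⇒ k = 1.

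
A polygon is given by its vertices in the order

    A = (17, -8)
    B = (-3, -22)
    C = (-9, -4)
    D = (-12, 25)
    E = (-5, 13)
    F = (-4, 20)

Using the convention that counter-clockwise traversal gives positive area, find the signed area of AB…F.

Apply Gauss's area formula: 2A = Σ (x_i·y_{i+1} − x_{i+1}·y_i), indices taken mod 6.
Σ = (-398) + (-186) + (-273) + (-31) + (-48) + (-308) = -1244
Signed area = Σ/2 = -622 (negative ⇒ clockwise traversal).

-622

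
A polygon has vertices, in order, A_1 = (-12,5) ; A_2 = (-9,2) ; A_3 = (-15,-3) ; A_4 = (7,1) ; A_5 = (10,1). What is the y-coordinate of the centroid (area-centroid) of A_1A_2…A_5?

148/143

Apply the surveyor's formula. First the cross-terms c_i = x_i·y_{i+1} − x_{i+1}·y_i:
  21, 57, 6, -3, 62  ⇒  2A = 143, A = 71.5.
Then Σ (y_i + y_{i+1})·c_i = 444, so ȳ = 444 / (6·71.5) = 148/143.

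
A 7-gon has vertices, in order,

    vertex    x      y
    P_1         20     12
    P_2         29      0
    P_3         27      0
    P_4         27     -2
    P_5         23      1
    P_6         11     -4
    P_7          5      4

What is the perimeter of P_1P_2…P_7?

64

|P_1P_2| = √((9)² + (-12)²) = √225 = 15
|P_2P_3| = √((-2)² + (0)²) = √4 = 2
|P_3P_4| = √((0)² + (-2)²) = √4 = 2
|P_4P_5| = √((-4)² + (3)²) = √25 = 5
|P_5P_6| = √((-12)² + (-5)²) = √169 = 13
|P_6P_7| = √((-6)² + (8)²) = √100 = 10
|P_7P_1| = √((15)² + (8)²) = √289 = 17
Perimeter = 15 + 2 + 2 + 5 + 13 + 10 + 17 = 64.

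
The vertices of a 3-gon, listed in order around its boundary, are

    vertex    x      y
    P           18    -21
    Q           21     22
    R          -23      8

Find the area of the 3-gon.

Apply Gauss's area formula: 2A = Σ (x_i·y_{i+1} − x_{i+1}·y_i), indices taken mod 3.
P→Q: (18)(22) − (21)(-21) = 837
Q→R: (21)(8) − (-23)(22) = 674
R→P: (-23)(-21) − (18)(8) = 339
Σ = 1850
Area = |Σ|/2 = 925.

925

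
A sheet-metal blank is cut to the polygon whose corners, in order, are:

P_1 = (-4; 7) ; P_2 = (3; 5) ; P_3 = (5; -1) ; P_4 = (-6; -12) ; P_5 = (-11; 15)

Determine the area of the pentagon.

Cross-terms: -41, -28, -66, -222, -17  ⇒  Σ = -374
Area = |Σ|/2 = 187.

187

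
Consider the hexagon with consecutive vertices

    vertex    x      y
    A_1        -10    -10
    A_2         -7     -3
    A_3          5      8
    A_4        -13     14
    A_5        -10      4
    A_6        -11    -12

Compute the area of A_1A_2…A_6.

167.5

Apply the surveyor's formula: 2A = Σ (x_i·y_{i+1} − x_{i+1}·y_i), indices taken mod 6.
Σ = (-40) + (-41) + (174) + (88) + (164) + (-10) = 335
Area = |Σ|/2 = 167.5.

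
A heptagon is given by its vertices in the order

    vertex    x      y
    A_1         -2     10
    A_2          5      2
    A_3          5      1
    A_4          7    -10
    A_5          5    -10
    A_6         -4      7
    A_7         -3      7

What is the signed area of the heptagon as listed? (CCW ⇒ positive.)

Apply Gauss's area formula: 2A = Σ (x_i·y_{i+1} − x_{i+1}·y_i), indices taken mod 7.
Cross-terms: -54, -5, -57, -20, -5, -7, -16  ⇒  Σ = -164
Signed area = Σ/2 = -82 (negative ⇒ clockwise traversal).

-82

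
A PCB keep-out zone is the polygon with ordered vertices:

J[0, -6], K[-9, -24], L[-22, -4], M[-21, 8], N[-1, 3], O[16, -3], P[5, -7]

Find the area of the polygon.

J→K: (0)(-24) − (-9)(-6) = -54
K→L: (-9)(-4) − (-22)(-24) = -492
L→M: (-22)(8) − (-21)(-4) = -260
M→N: (-21)(3) − (-1)(8) = -55
N→O: (-1)(-3) − (16)(3) = -45
O→P: (16)(-7) − (5)(-3) = -97
P→J: (5)(-6) − (0)(-7) = -30
Σ = -1033
Area = |Σ|/2 = 516.5.

516.5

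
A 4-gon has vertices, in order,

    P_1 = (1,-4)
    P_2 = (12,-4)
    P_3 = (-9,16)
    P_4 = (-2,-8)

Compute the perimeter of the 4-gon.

70

|P_1P_2| = √((11)² + (0)²) = √121 = 11
|P_2P_3| = √((-21)² + (20)²) = √841 = 29
|P_3P_4| = √((7)² + (-24)²) = √625 = 25
|P_4P_1| = √((3)² + (4)²) = √25 = 5
Perimeter = 11 + 29 + 25 + 5 = 70.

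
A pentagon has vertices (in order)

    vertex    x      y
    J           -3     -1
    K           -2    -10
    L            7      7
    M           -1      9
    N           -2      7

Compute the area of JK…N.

Apply the shoelace formula: 2A = Σ (x_i·y_{i+1} − x_{i+1}·y_i), indices taken mod 5.
Σ = (28) + (56) + (70) + (11) + (23) = 188
Area = |Σ|/2 = 94.

94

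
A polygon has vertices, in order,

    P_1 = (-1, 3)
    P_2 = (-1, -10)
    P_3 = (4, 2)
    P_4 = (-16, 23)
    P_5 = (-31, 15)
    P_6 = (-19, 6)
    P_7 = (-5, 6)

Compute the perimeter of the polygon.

106

|P_1P_2| = √((0)² + (-13)²) = √169 = 13
|P_2P_3| = √((5)² + (12)²) = √169 = 13
|P_3P_4| = √((-20)² + (21)²) = √841 = 29
|P_4P_5| = √((-15)² + (-8)²) = √289 = 17
|P_5P_6| = √((12)² + (-9)²) = √225 = 15
|P_6P_7| = √((14)² + (0)²) = √196 = 14
|P_7P_1| = √((4)² + (-3)²) = √25 = 5
Perimeter = 13 + 13 + 29 + 17 + 15 + 14 + 5 = 106.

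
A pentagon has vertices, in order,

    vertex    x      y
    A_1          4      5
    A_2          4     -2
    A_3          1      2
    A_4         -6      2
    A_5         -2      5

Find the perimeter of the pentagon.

|A_1A_2| = √((0)² + (-7)²) = √49 = 7
|A_2A_3| = √((-3)² + (4)²) = √25 = 5
|A_3A_4| = √((-7)² + (0)²) = √49 = 7
|A_4A_5| = √((4)² + (3)²) = √25 = 5
|A_5A_1| = √((6)² + (0)²) = √36 = 6
Perimeter = 7 + 5 + 7 + 5 + 6 = 30.

30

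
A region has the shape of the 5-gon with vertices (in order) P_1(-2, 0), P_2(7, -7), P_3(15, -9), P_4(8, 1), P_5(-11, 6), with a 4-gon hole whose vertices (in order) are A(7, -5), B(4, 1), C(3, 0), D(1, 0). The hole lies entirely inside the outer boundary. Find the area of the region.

97.5

Outer boundary:
Σ = (14) + (42) + (87) + (59) + (12) = 214
Area = |Σ|/2 = 107.
Hole:
Cross-terms: 27, -3, 0, -5  ⇒  Σ = 19
Area = |Σ|/2 = 9.5.
Net area = 107 − 9.5 = 97.5.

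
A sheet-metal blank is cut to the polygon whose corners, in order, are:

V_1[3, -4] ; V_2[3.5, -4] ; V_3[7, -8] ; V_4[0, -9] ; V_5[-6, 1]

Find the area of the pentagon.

47

Apply the shoelace (surveyor's) formula: 2A = Σ (x_i·y_{i+1} − x_{i+1}·y_i), indices taken mod 5.
Σ = (2) + (0) + (-63) + (-54) + (21) = -94
Area = |Σ|/2 = 47.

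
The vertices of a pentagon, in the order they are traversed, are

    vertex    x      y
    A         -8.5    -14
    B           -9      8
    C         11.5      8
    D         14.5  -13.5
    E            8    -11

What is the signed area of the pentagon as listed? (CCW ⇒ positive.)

-443.125

Apply the shoelace (surveyor's) formula: 2A = Σ (x_i·y_{i+1} − x_{i+1}·y_i), indices taken mod 5.
Σ = (-194) + (-164) + (-271.25) + (-51.5) + (-205.5) = -886.25
Signed area = Σ/2 = -443.125 (negative ⇒ clockwise traversal).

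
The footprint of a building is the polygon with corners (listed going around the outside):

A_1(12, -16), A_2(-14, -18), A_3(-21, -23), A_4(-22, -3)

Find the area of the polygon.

Cross-terms: -440, -56, -443, 388  ⇒  Σ = -551
Area = |Σ|/2 = 275.5.

275.5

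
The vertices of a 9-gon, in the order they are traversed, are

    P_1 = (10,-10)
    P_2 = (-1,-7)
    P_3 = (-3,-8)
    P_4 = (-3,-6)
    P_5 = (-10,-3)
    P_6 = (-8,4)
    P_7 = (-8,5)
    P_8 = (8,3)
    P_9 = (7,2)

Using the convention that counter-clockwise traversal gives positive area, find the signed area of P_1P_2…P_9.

-190.5

Apply the shoelace formula: 2A = Σ (x_i·y_{i+1} − x_{i+1}·y_i), indices taken mod 9.
P_1→P_2: (10)(-7) − (-1)(-10) = -80
P_2→P_3: (-1)(-8) − (-3)(-7) = -13
P_3→P_4: (-3)(-6) − (-3)(-8) = -6
P_4→P_5: (-3)(-3) − (-10)(-6) = -51
P_5→P_6: (-10)(4) − (-8)(-3) = -64
P_6→P_7: (-8)(5) − (-8)(4) = -8
P_7→P_8: (-8)(3) − (8)(5) = -64
P_8→P_9: (8)(2) − (7)(3) = -5
P_9→P_1: (7)(-10) − (10)(2) = -90
Σ = -381
Signed area = Σ/2 = -190.5 (negative ⇒ clockwise traversal).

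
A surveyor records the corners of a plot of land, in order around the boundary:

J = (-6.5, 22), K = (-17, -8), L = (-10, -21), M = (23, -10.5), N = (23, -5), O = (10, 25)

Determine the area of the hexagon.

Σ = (426) + (277) + (588) + (126.5) + (625) + (382.5) = 2425
Area = |Σ|/2 = 1212.5.

1212.5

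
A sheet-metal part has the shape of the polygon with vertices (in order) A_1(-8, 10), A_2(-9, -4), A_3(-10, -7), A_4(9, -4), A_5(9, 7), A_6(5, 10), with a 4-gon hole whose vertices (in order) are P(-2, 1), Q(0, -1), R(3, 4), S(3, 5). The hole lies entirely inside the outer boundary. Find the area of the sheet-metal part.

255.5

Outer boundary:
Apply the shoelace (surveyor's) formula: 2A = Σ (x_i·y_{i+1} − x_{i+1}·y_i), indices taken mod 6.
Cross-terms: 122, 23, 103, 99, 55, 130  ⇒  Σ = 532
Area = |Σ|/2 = 266.
Hole:
Apply the surveyor's formula: 2A = Σ (x_i·y_{i+1} − x_{i+1}·y_i), indices taken mod 4.
P→Q: (-2)(-1) − (0)(1) = 2
Q→R: (0)(4) − (3)(-1) = 3
R→S: (3)(5) − (3)(4) = 3
S→P: (3)(1) − (-2)(5) = 13
Σ = 21
Area = |Σ|/2 = 10.5.
Net area = 266 − 10.5 = 255.5.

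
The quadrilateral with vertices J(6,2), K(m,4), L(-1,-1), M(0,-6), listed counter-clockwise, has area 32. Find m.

The doubled signed area Σ (x_i y_{i+1} − x_{i+1} y_i) is linear in m.
With m=0 it equals 70; the coefficient of m is -3 (from the two edges through K).
So -3·m + 70 = 2·32 = 64 ⇒ m = 2.

2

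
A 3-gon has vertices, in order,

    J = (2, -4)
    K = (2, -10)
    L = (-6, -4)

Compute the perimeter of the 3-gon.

24

|JK| = √((0)² + (-6)²) = √36 = 6
|KL| = √((-8)² + (6)²) = √100 = 10
|LJ| = √((8)² + (0)²) = √64 = 8
Perimeter = 6 + 10 + 8 = 24.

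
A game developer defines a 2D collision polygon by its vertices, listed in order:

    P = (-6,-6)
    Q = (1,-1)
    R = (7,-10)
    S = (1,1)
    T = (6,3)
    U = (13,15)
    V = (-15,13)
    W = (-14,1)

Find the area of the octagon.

Apply the surveyor's formula: 2A = Σ (x_i·y_{i+1} − x_{i+1}·y_i), indices taken mod 8.
Σ = (12) + (-3) + (17) + (-3) + (51) + (394) + (167) + (90) = 725
Area = |Σ|/2 = 362.5.

362.5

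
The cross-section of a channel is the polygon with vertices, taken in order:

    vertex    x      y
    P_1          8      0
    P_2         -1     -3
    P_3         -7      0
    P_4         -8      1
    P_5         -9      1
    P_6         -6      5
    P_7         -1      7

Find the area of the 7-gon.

91.5

Apply Gauss's area formula: 2A = Σ (x_i·y_{i+1} − x_{i+1}·y_i), indices taken mod 7.
Σ = (-24) + (-21) + (-7) + (1) + (-39) + (-37) + (-56) = -183
Area = |Σ|/2 = 91.5.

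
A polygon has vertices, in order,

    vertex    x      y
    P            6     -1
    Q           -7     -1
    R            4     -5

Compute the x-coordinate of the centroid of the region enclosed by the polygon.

1

Apply the shoelace (surveyor's) formula. First the cross-terms c_i = x_i·y_{i+1} − x_{i+1}·y_i:
  -13, 39, 26  ⇒  2A = 52, A = 26.
Then Σ (x_i + x_{i+1})·c_i = 156, so x̄ = 156 / (6·26) = 1.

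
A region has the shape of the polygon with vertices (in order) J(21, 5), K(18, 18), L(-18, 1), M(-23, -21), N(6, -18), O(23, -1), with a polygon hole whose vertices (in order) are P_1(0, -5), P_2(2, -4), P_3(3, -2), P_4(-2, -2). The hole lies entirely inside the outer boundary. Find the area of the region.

Outer boundary:
Σ = (288) + (342) + (401) + (540) + (408) + (136) = 2115
Area = |Σ|/2 = 1057.5.
Hole:
Apply the shoelace formula: 2A = Σ (x_i·y_{i+1} − x_{i+1}·y_i), indices taken mod 4.
P_1→P_2: (0)(-4) − (2)(-5) = 10
P_2→P_3: (2)(-2) − (3)(-4) = 8
P_3→P_4: (3)(-2) − (-2)(-2) = -10
P_4→P_1: (-2)(-5) − (0)(-2) = 10
Σ = 18
Area = |Σ|/2 = 9.
Net area = 1057.5 − 9 = 1048.5.

1048.5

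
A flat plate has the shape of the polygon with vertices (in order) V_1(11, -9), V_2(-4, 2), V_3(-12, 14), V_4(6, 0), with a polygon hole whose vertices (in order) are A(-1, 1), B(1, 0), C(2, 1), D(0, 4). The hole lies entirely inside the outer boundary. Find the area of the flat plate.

Outer boundary:
Apply the shoelace (surveyor's) formula: 2A = Σ (x_i·y_{i+1} − x_{i+1}·y_i), indices taken mod 4.
V_1→V_2: (11)(2) − (-4)(-9) = -14
V_2→V_3: (-4)(14) − (-12)(2) = -32
V_3→V_4: (-12)(0) − (6)(14) = -84
V_4→V_1: (6)(-9) − (11)(0) = -54
Σ = -184
Area = |Σ|/2 = 92.
Hole:
Cross-terms: -1, 1, 8, 4  ⇒  Σ = 12
Area = |Σ|/2 = 6.
Net area = 92 − 6 = 86.

86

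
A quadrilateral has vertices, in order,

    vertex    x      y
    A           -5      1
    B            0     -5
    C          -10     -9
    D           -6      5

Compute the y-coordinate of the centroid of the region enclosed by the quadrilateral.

-113/33

Apply the shoelace (surveyor's) formula. First the cross-terms c_i = x_i·y_{i+1} − x_{i+1}·y_i:
  25, -50, -104, 19  ⇒  2A = -110, A = -55.
Then Σ (y_i + y_{i+1})·c_i = 1130, so ȳ = 1130 / (6·(-55)) = -113/33.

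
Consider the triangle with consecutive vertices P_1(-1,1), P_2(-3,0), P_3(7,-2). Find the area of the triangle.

7

Apply the shoelace formula: 2A = Σ (x_i·y_{i+1} − x_{i+1}·y_i), indices taken mod 3.
Σ = (3) + (6) + (5) = 14
Area = |Σ|/2 = 7.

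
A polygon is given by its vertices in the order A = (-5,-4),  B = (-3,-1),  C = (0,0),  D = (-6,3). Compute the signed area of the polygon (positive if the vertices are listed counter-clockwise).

Σ = (-7) + (0) + (0) + (39) = 32
Signed area = Σ/2 = 16 (positive ⇒ counter-clockwise traversal).

16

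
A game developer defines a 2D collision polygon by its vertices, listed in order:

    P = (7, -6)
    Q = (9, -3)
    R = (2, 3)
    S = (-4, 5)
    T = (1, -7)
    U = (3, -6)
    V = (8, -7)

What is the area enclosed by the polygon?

Apply the surveyor's formula: 2A = Σ (x_i·y_{i+1} − x_{i+1}·y_i), indices taken mod 7.
Σ = (33) + (33) + (22) + (23) + (15) + (27) + (1) = 154
Area = |Σ|/2 = 77.

77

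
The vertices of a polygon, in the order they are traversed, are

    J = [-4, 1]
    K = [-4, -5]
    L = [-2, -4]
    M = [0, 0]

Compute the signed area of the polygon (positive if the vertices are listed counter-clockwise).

Σ = (24) + (6) + (0) + (0) = 30
Signed area = Σ/2 = 15 (positive ⇒ counter-clockwise traversal).

15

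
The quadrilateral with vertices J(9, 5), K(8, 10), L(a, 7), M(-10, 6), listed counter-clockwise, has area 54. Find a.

The doubled signed area Σ (x_i y_{i+1} − x_{i+1} y_i) is linear in a.
With a=0 it equals 72; the coefficient of a is -4 (from the two edges through L).
So -4·a + 72 = 2·54 = 108 ⇒ a = -9.

-9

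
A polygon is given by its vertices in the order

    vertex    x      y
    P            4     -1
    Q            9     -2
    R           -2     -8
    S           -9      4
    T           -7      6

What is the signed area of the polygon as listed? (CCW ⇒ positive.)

Apply the surveyor's formula: 2A = Σ (x_i·y_{i+1} − x_{i+1}·y_i), indices taken mod 5.
Cross-terms: 1, -76, -80, -26, -17  ⇒  Σ = -198
Signed area = Σ/2 = -99 (negative ⇒ clockwise traversal).

-99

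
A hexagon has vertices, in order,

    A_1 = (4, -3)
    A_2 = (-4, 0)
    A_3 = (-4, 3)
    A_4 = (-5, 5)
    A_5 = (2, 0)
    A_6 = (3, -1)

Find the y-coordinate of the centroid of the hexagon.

34/69

Apply the shoelace (surveyor's) formula. First the cross-terms c_i = x_i·y_{i+1} − x_{i+1}·y_i:
  -12, -12, -5, -10, -2, -5  ⇒  2A = -46, A = -23.
Then Σ (y_i + y_{i+1})·c_i = -68, so ȳ = -68 / (6·(-23)) = 34/69.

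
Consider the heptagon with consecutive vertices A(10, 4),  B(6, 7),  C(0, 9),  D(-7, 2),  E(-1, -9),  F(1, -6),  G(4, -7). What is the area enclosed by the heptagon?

Σ = (46) + (54) + (63) + (65) + (15) + (17) + (86) = 346
Area = |Σ|/2 = 173.

173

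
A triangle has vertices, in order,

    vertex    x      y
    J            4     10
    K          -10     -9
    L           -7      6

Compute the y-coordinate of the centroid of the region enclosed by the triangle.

Apply the surveyor's formula. First the cross-terms c_i = x_i·y_{i+1} − x_{i+1}·y_i:
  64, -123, -94  ⇒  2A = -153, A = -76.5.
Then Σ (y_i + y_{i+1})·c_i = -1071, so ȳ = -1071 / (6·(-76.5)) = 7/3.

7/3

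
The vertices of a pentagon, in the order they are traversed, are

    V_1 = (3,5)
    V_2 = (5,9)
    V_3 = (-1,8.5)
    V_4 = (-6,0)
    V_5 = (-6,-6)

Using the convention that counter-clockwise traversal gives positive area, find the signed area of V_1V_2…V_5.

64.25

Apply the surveyor's formula: 2A = Σ (x_i·y_{i+1} − x_{i+1}·y_i), indices taken mod 5.
Σ = (2) + (51.5) + (51) + (36) + (-12) = 128.5
Signed area = Σ/2 = 64.25 (positive ⇒ counter-clockwise traversal).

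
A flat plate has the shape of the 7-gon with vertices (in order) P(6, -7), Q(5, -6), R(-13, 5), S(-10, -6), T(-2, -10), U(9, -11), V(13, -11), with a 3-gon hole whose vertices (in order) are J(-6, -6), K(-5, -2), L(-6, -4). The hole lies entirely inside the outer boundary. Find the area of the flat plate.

145.5

Outer boundary:
Cross-terms: -1, -53, 128, 88, 112, 44, -25  ⇒  Σ = 293
Area = |Σ|/2 = 146.5.
Hole:
Σ = (-18) + (8) + (12) = 2
Area = |Σ|/2 = 1.
Net area = 146.5 − 1 = 145.5.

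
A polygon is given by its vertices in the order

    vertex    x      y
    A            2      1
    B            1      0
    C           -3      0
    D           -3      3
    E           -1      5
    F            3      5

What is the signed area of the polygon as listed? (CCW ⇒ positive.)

-24.5

Σ = (-1) + (0) + (-9) + (-12) + (-20) + (-7) = -49
Signed area = Σ/2 = -24.5 (negative ⇒ clockwise traversal).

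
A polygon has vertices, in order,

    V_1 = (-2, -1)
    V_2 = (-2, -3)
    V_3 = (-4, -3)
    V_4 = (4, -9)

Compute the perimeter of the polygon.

24

|V_1V_2| = √((0)² + (-2)²) = √4 = 2
|V_2V_3| = √((-2)² + (0)²) = √4 = 2
|V_3V_4| = √((8)² + (-6)²) = √100 = 10
|V_4V_1| = √((-6)² + (8)²) = √100 = 10
Perimeter = 2 + 2 + 10 + 10 = 24.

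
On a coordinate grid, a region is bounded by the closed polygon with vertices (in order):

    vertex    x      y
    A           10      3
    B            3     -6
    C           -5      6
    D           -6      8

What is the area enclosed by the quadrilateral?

Apply the surveyor's formula: 2A = Σ (x_i·y_{i+1} − x_{i+1}·y_i), indices taken mod 4.
Cross-terms: -69, -12, -4, -98  ⇒  Σ = -183
Area = |Σ|/2 = 91.5.

91.5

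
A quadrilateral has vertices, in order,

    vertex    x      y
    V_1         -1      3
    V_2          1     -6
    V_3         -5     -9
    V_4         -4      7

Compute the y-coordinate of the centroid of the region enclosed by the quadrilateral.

-167/84

Apply the shoelace formula. First the cross-terms c_i = x_i·y_{i+1} − x_{i+1}·y_i:
  3, -39, -71, -5  ⇒  2A = -112, A = -56.
Then Σ (y_i + y_{i+1})·c_i = 668, so ȳ = 668 / (6·(-56)) = -167/84.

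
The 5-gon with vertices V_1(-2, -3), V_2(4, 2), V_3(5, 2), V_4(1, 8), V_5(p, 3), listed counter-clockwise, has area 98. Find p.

-13

The doubled signed area Σ (x_i y_{i+1} − x_{i+1} y_i) is linear in p.
With p=0 it equals 53; the coefficient of p is -11 (from the two edges through V_5).
So -11·p + 53 = 2·98 = 196 ⇒ p = -13.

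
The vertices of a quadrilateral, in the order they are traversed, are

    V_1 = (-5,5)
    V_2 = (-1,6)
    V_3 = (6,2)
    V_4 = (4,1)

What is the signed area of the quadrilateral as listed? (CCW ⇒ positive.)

Apply the shoelace formula: 2A = Σ (x_i·y_{i+1} − x_{i+1}·y_i), indices taken mod 4.
Σ = (-25) + (-38) + (-2) + (25) = -40
Signed area = Σ/2 = -20 (negative ⇒ clockwise traversal).

-20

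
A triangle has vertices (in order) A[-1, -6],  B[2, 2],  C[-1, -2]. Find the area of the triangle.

Cross-terms: 10, -2, 4  ⇒  Σ = 12
Area = |Σ|/2 = 6.

6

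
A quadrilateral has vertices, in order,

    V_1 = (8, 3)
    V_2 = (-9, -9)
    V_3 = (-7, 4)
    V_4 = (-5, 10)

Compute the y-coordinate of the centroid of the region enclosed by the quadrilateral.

390/289

Apply the shoelace (surveyor's) formula. First the cross-terms c_i = x_i·y_{i+1} − x_{i+1}·y_i:
  -45, -99, -50, -95  ⇒  2A = -289, A = -144.5.
Then Σ (y_i + y_{i+1})·c_i = -1170, so ȳ = -1170 / (6·(-144.5)) = 390/289.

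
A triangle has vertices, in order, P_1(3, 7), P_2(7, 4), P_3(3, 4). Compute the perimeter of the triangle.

12

|P_1P_2| = √((4)² + (-3)²) = √25 = 5
|P_2P_3| = √((-4)² + (0)²) = √16 = 4
|P_3P_1| = √((0)² + (3)²) = √9 = 3
Perimeter = 5 + 4 + 3 = 12.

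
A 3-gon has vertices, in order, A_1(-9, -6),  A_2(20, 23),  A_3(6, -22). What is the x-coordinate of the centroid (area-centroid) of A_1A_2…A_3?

Apply the shoelace (surveyor's) formula. First the cross-terms c_i = x_i·y_{i+1} − x_{i+1}·y_i:
  -87, -578, -234  ⇒  2A = -899, A = -449.5.
Then Σ (x_i + x_{i+1})·c_i = -15283, so x̄ = -15283 / (6·(-449.5)) = 17/3.

17/3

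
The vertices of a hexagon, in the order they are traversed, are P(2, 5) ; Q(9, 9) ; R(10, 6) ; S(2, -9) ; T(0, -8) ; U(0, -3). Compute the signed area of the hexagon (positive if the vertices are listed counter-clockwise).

P→Q: (2)(9) − (9)(5) = -27
Q→R: (9)(6) − (10)(9) = -36
R→S: (10)(-9) − (2)(6) = -102
S→T: (2)(-8) − (0)(-9) = -16
T→U: (0)(-3) − (0)(-8) = 0
U→P: (0)(5) − (2)(-3) = 6
Σ = -175
Signed area = Σ/2 = -87.5 (negative ⇒ clockwise traversal).

-87.5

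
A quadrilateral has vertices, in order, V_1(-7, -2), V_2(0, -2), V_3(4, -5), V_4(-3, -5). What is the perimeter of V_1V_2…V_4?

24

|V_1V_2| = √((7)² + (0)²) = √49 = 7
|V_2V_3| = √((4)² + (-3)²) = √25 = 5
|V_3V_4| = √((-7)² + (0)²) = √49 = 7
|V_4V_1| = √((-4)² + (3)²) = √25 = 5
Perimeter = 7 + 5 + 7 + 5 = 24.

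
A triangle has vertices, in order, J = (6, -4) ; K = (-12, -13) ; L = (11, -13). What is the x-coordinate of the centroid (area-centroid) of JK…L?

5/3

Apply the shoelace formula. First the cross-terms c_i = x_i·y_{i+1} − x_{i+1}·y_i:
  -126, 299, 34  ⇒  2A = 207, A = 103.5.
Then Σ (x_i + x_{i+1})·c_i = 1035, so x̄ = 1035 / (6·103.5) = 5/3.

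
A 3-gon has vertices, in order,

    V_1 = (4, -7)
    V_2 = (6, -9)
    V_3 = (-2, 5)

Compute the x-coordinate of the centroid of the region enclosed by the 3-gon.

8/3

Apply the surveyor's formula. First the cross-terms c_i = x_i·y_{i+1} − x_{i+1}·y_i:
  6, 12, -6  ⇒  2A = 12, A = 6.
Then Σ (x_i + x_{i+1})·c_i = 96, so x̄ = 96 / (6·6) = 8/3.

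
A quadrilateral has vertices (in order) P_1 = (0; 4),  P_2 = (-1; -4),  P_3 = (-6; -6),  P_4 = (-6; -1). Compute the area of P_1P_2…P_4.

34

P_1→P_2: (0)(-4) − (-1)(4) = 4
P_2→P_3: (-1)(-6) − (-6)(-4) = -18
P_3→P_4: (-6)(-1) − (-6)(-6) = -30
P_4→P_1: (-6)(4) − (0)(-1) = -24
Σ = -68
Area = |Σ|/2 = 34.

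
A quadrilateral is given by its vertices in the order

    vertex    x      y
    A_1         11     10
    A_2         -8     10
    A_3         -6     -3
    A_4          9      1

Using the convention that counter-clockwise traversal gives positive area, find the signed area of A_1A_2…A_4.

Σ = (190) + (84) + (21) + (79) = 374
Signed area = Σ/2 = 187 (positive ⇒ counter-clockwise traversal).

187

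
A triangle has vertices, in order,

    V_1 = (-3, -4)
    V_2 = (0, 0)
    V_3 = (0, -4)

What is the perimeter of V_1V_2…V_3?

12

|V_1V_2| = √((3)² + (4)²) = √25 = 5
|V_2V_3| = √((0)² + (-4)²) = √16 = 4
|V_3V_1| = √((-3)² + (0)²) = √9 = 3
Perimeter = 5 + 4 + 3 = 12.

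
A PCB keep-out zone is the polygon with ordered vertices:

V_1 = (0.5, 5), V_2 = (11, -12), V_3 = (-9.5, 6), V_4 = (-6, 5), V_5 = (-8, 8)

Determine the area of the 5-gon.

86.25

Apply the surveyor's formula: 2A = Σ (x_i·y_{i+1} − x_{i+1}·y_i), indices taken mod 5.
Cross-terms: -61, -48, -11.5, -8, -44  ⇒  Σ = -172.5
Area = |Σ|/2 = 86.25.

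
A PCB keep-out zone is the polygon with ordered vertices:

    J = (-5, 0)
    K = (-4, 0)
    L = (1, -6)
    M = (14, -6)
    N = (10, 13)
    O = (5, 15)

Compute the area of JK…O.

Cross-terms: 0, 24, 78, 242, 85, 75  ⇒  Σ = 504
Area = |Σ|/2 = 252.

252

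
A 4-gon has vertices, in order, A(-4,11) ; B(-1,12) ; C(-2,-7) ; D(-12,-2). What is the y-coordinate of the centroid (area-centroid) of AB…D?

206/113

Apply the shoelace (surveyor's) formula. First the cross-terms c_i = x_i·y_{i+1} − x_{i+1}·y_i:
  -37, 31, -80, -140  ⇒  2A = -226, A = -113.
Then Σ (y_i + y_{i+1})·c_i = -1236, so ȳ = -1236 / (6·(-113)) = 206/113.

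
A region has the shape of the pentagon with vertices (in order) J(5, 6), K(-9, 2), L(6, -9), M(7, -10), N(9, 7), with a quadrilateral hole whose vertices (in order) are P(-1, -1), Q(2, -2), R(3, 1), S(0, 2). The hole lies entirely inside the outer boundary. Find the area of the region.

Outer boundary:
Apply the shoelace (surveyor's) formula: 2A = Σ (x_i·y_{i+1} − x_{i+1}·y_i), indices taken mod 5.
J→K: (5)(2) − (-9)(6) = 64
K→L: (-9)(-9) − (6)(2) = 69
L→M: (6)(-10) − (7)(-9) = 3
M→N: (7)(7) − (9)(-10) = 139
N→J: (9)(6) − (5)(7) = 19
Σ = 294
Area = |Σ|/2 = 147.
Hole:
Apply the shoelace (surveyor's) formula: 2A = Σ (x_i·y_{i+1} − x_{i+1}·y_i), indices taken mod 4.
Σ = (4) + (8) + (6) + (2) = 20
Area = |Σ|/2 = 10.
Net area = 147 − 10 = 137.

137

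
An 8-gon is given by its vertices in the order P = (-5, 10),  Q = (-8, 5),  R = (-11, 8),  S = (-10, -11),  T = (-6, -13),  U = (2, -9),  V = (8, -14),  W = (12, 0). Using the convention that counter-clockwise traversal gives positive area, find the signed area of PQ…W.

361.5

Apply the shoelace (surveyor's) formula: 2A = Σ (x_i·y_{i+1} − x_{i+1}·y_i), indices taken mod 8.
Σ = (55) + (-9) + (201) + (64) + (80) + (44) + (168) + (120) = 723
Signed area = Σ/2 = 361.5 (positive ⇒ counter-clockwise traversal).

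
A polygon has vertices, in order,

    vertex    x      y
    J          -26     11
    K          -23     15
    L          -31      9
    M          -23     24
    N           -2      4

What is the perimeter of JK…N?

86

|JK| = √((3)² + (4)²) = √25 = 5
|KL| = √((-8)² + (-6)²) = √100 = 10
|LM| = √((8)² + (15)²) = √289 = 17
|MN| = √((21)² + (-20)²) = √841 = 29
|NJ| = √((-24)² + (7)²) = √625 = 25
Perimeter = 5 + 10 + 17 + 29 + 25 = 86.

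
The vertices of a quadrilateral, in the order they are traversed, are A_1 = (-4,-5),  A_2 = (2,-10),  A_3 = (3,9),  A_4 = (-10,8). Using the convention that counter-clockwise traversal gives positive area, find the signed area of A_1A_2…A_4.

147

A_1→A_2: (-4)(-10) − (2)(-5) = 50
A_2→A_3: (2)(9) − (3)(-10) = 48
A_3→A_4: (3)(8) − (-10)(9) = 114
A_4→A_1: (-10)(-5) − (-4)(8) = 82
Σ = 294
Signed area = Σ/2 = 147 (positive ⇒ counter-clockwise traversal).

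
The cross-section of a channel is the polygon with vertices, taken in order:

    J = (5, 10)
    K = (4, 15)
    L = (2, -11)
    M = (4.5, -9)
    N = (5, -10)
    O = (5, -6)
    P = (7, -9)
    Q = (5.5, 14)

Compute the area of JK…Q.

Apply the surveyor's formula: 2A = Σ (x_i·y_{i+1} − x_{i+1}·y_i), indices taken mod 8.
J→K: (5)(15) − (4)(10) = 35
K→L: (4)(-11) − (2)(15) = -74
L→M: (2)(-9) − (4.5)(-11) = 31.5
M→N: (4.5)(-10) − (5)(-9) = 0
N→O: (5)(-6) − (5)(-10) = 20
O→P: (5)(-9) − (7)(-6) = -3
P→Q: (7)(14) − (5.5)(-9) = 147.5
Q→J: (5.5)(10) − (5)(14) = -15
Σ = 142
Area = |Σ|/2 = 71.

71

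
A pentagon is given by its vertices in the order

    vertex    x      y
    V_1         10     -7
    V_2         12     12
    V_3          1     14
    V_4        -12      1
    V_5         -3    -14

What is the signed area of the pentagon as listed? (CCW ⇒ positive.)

430.5

Σ = (204) + (156) + (169) + (171) + (161) = 861
Signed area = Σ/2 = 430.5 (positive ⇒ counter-clockwise traversal).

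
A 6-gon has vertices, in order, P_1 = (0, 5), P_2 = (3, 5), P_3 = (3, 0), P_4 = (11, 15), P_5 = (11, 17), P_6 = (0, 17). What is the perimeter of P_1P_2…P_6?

50

|P_1P_2| = √((3)² + (0)²) = √9 = 3
|P_2P_3| = √((0)² + (-5)²) = √25 = 5
|P_3P_4| = √((8)² + (15)²) = √289 = 17
|P_4P_5| = √((0)² + (2)²) = √4 = 2
|P_5P_6| = √((-11)² + (0)²) = √121 = 11
|P_6P_1| = √((0)² + (-12)²) = √144 = 12
Perimeter = 3 + 5 + 17 + 2 + 11 + 12 = 50.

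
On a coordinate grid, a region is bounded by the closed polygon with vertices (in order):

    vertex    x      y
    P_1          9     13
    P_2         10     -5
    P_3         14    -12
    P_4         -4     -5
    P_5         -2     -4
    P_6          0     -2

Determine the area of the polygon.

Apply the shoelace formula: 2A = Σ (x_i·y_{i+1} − x_{i+1}·y_i), indices taken mod 6.
Σ = (-175) + (-50) + (-118) + (6) + (4) + (18) = -315
Area = |Σ|/2 = 157.5.

157.5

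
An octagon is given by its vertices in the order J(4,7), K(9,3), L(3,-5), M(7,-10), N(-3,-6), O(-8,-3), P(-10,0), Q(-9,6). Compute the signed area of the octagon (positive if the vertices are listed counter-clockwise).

-194

Apply the shoelace formula: 2A = Σ (x_i·y_{i+1} − x_{i+1}·y_i), indices taken mod 8.
J→K: (4)(3) − (9)(7) = -51
K→L: (9)(-5) − (3)(3) = -54
L→M: (3)(-10) − (7)(-5) = 5
M→N: (7)(-6) − (-3)(-10) = -72
N→O: (-3)(-3) − (-8)(-6) = -39
O→P: (-8)(0) − (-10)(-3) = -30
P→Q: (-10)(6) − (-9)(0) = -60
Q→J: (-9)(7) − (4)(6) = -87
Σ = -388
Signed area = Σ/2 = -194 (negative ⇒ clockwise traversal).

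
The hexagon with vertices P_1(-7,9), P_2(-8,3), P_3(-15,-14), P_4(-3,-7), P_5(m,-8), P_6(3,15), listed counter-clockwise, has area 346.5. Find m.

11

Write out the shoelace sum; only the two edges meeting at P_5 involve m:
2·Area = [((-3)·(-8) − m·(-7)) + (m·15 − 3·(-8))] + 403
       = 22·m + 451 = 693
⇒ m = 11.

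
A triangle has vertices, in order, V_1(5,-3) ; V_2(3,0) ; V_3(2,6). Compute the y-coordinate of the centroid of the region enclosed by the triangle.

1

Apply Gauss's area formula. First the cross-terms c_i = x_i·y_{i+1} − x_{i+1}·y_i:
  9, 18, -36  ⇒  2A = -9, A = -4.5.
Then Σ (y_i + y_{i+1})·c_i = -27, so ȳ = -27 / (6·(-4.5)) = 1.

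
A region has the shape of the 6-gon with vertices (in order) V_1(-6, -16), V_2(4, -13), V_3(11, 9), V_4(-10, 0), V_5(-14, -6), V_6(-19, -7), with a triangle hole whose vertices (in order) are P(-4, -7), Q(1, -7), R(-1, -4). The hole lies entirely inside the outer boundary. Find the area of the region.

351

Outer boundary:
Apply Gauss's area formula: 2A = Σ (x_i·y_{i+1} − x_{i+1}·y_i), indices taken mod 6.
Σ = (142) + (179) + (90) + (60) + (-16) + (262) = 717
Area = |Σ|/2 = 358.5.
Hole:
Apply the shoelace (surveyor's) formula: 2A = Σ (x_i·y_{i+1} − x_{i+1}·y_i), indices taken mod 3.
Cross-terms: 35, -11, -9  ⇒  Σ = 15
Area = |Σ|/2 = 7.5.
Net area = 358.5 − 7.5 = 351.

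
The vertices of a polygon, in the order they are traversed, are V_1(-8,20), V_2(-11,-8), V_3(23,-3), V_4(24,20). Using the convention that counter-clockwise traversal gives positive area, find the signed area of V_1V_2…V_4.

Cross-terms: 284, 217, 532, 640  ⇒  Σ = 1673
Signed area = Σ/2 = 836.5 (positive ⇒ counter-clockwise traversal).

836.5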